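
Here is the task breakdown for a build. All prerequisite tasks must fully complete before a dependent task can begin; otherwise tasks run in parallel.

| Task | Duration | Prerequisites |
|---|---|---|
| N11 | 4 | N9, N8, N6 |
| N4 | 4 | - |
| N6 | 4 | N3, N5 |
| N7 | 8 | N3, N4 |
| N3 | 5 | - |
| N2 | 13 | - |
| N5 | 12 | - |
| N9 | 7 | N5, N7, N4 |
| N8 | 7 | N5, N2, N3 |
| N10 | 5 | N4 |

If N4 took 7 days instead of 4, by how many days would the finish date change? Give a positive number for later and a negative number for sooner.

2

Baseline: N2→N8→N11 = 13+7+4 = 24 → 24 days.
N4 has 1 day of float (longest path through it is 23).
The binding chain switches to N4→N7→N9→N11 = 7+8+7+4 = 26; finish 26 days.
Change in finish: 26 − 24 = +2 days.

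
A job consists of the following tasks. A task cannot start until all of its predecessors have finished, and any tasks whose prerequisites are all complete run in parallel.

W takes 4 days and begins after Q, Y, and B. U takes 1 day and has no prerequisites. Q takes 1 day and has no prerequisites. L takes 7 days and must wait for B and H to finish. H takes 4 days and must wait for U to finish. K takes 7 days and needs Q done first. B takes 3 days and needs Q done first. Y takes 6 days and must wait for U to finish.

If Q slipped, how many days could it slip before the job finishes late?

Critical path: U→H→L = 1+4+7 = 12, so the finish is 12 days.
Longest path through Q: 11 days (earliest finish 1, latest finish 2).
Slack of Q = 1 − 0 = 1 day.

1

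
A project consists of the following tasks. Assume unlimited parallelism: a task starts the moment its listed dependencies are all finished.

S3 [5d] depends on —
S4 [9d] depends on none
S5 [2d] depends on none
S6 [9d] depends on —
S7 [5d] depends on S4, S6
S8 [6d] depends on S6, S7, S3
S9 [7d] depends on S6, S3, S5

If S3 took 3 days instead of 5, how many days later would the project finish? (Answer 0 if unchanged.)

As given, the longest chain is S4→S7→S8 = 9+5+6 = 20, so the finish is 20 days.
S3 has 8 days of float (longest path through it is 12).
That remains the longest chain; total 20 days.
Change in finish: 20 − 20 = +0 days.

0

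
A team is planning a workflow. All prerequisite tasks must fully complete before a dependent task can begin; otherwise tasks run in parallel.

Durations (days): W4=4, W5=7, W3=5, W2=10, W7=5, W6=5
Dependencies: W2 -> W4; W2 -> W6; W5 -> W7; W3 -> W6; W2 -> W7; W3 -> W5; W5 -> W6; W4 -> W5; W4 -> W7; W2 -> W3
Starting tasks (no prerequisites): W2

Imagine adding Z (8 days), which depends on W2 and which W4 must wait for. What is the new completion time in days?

Originally the schedule takes 27 days.
With Z inserted, W4 now waits for max(W2, Z).
New critical path: W2→Z→W4→W5→W6 = 10+8+4+7+5 = 34 ⇒ 34 days.

34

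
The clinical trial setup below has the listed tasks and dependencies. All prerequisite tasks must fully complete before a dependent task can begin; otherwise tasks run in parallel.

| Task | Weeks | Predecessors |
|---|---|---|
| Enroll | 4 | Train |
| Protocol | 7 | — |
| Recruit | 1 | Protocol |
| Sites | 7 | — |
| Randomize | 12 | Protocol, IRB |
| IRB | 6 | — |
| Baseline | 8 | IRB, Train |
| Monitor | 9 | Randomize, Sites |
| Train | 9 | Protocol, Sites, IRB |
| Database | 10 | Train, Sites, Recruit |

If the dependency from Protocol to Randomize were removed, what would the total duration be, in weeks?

27

Original critical path: Protocol→Randomize→Monitor = 7+12+9 = 28 ⇒ 28 weeks.
Without Protocol→Randomize, Randomize's earliest start moves from 7 to 6.
After: IRB→Randomize→Monitor = 6+12+9 = 27 → 27 weeks.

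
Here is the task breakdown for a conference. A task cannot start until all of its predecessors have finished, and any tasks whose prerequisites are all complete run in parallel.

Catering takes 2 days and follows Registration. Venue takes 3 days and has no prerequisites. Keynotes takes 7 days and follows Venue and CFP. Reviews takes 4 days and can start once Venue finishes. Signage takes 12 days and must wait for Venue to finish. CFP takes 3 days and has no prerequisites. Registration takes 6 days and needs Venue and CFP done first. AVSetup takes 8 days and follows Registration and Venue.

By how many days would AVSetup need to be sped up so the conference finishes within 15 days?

Current finish: 17 days; target: 15.
AVSetup is on every critical path, so each day cut from AVSetup cuts the finish by one (this holds down to a finish of 15).
Need 17 − 15 = 2 days off AVSetup → AVSetup becomes 6 days, finish becomes 15.

2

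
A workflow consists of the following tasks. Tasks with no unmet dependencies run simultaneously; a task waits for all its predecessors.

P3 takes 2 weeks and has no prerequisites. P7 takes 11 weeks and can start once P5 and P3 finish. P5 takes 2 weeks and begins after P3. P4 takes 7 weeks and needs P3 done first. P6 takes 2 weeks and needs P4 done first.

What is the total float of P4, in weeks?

Critical path: P3→P5→P7 = 2+2+11 = 15, so the finish is 15 weeks.
The longest chain containing P4 totals 11 weeks.
So P4 can slip 13 − 9 = 4 weeks.

4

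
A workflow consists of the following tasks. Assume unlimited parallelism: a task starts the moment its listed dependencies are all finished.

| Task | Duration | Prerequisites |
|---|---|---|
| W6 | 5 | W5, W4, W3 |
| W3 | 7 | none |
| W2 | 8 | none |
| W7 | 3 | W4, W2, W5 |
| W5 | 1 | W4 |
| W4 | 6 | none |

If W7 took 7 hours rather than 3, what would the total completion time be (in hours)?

15

Critical path before the change: W3→W6 = 7+5 = 12 giving 12 hours.
The longest path through W7 is only 11 hours, so W7 has float 1.
Now W2→W7 = 8+7 = 15 is longest, so the finish becomes 15 hours.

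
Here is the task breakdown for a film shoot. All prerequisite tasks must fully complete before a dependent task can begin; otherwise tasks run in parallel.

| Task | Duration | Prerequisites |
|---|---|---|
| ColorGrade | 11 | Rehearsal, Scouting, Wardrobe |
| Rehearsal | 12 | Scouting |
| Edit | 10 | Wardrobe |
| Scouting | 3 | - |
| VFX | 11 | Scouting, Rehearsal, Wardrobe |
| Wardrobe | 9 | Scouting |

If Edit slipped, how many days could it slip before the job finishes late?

Scouting→Rehearsal→VFX = 3+12+11 = 26 sets the makespan at 26 days.
Longest path through Edit: 22 days (earliest finish 22, latest finish 26).
So Edit can slip 26 − 22 = 4 days.

4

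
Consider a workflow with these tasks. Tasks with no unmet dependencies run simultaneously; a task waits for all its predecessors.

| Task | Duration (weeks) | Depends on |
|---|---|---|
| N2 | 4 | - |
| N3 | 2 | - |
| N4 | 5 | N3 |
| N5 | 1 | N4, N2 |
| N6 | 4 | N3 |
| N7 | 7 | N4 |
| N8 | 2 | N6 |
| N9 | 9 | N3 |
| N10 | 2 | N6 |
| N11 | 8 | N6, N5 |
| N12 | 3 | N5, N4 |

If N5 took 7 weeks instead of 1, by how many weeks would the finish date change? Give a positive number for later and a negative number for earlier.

Baseline: N3→N4→N5→N11 = 2+5+1+8 = 16 → 16 weeks.
N5 lies on that path, so at 7 weeks the path becomes 22 weeks.
That remains the longest chain; total 22 weeks.
Change in finish: 22 − 16 = +6 weeks.

6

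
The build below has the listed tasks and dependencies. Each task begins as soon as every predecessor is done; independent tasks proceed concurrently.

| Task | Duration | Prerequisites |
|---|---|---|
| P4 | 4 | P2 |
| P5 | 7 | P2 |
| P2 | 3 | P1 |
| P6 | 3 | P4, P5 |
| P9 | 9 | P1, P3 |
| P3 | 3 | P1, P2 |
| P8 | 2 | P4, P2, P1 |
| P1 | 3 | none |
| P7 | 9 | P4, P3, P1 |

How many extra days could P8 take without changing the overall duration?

Critical path: P1→P2→P4→P7 = 3+3+4+9 = 19, so the finish is 19 days.
The longest chain containing P8 totals 12 days.
Float = 19 − 12 = 7.

7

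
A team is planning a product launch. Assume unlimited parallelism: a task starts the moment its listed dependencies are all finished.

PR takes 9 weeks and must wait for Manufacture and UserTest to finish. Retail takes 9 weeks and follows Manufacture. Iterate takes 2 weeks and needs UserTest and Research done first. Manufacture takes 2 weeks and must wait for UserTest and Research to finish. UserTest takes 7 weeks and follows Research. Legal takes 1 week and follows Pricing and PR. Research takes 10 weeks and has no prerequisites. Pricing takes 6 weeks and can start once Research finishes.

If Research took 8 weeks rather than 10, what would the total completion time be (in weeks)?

Baseline: Research→UserTest→Manufacture→PR→Legal = 10+7+2+9+1 = 29 → 29 weeks.
Research lies on that path, so at 8 weeks the path becomes 27 weeks.
No other chain overtakes it, so the finish is 27 weeks.

27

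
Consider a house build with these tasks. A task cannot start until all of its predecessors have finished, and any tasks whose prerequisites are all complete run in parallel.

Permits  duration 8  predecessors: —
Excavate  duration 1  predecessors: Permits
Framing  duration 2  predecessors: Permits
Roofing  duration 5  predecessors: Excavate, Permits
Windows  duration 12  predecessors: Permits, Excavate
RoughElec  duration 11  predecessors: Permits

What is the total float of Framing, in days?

Permits→Excavate→Windows = 8+1+12 = 21 sets the makespan at 21 days.
The longest chain containing Framing totals 10 days.
So Framing can slip 21 − 10 = 11 days.

11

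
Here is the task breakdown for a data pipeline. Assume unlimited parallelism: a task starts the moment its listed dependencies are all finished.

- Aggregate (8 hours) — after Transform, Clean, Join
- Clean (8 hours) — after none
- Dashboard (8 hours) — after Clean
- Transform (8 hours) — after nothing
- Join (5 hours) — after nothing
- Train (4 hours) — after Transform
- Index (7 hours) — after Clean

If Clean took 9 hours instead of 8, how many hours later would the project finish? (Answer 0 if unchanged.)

Actual critical path: Clean→Aggregate = 8+8 = 16 ⇒ 16 hours.
Since Clean is critical, the +1 change carries straight to that chain (now 17 hours).
The critical path is still Clean→Aggregate; finish is now 17 hours.
Change in finish: 17 − 16 = +1 hours.

1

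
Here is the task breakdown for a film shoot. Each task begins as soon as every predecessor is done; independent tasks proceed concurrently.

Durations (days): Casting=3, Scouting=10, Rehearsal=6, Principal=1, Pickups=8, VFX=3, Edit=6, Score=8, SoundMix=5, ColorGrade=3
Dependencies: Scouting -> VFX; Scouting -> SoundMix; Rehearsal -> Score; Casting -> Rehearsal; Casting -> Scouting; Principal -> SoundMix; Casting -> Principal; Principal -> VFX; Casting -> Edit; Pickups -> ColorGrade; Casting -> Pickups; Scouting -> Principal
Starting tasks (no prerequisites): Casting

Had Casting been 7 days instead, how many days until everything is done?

23

As given, the longest chain is Casting→Scouting→Principal→SoundMix = 3+10+1+5 = 19, so the finish is 19 days.
Casting is on the critical path; changing it to 7 makes that path 23 days.
That remains the longest chain; total 23 days.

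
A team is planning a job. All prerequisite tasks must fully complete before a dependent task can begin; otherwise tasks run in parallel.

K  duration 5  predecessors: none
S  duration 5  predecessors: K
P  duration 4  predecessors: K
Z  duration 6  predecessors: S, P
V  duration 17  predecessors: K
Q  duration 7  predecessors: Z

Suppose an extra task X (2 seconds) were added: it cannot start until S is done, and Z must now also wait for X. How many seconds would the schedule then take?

25

Originally the schedule takes 23 seconds.
With X inserted, Z now waits for max(S, P, X).
New critical path: K→S→X→Z→Q = 5+5+2+6+7 = 25 ⇒ 25 seconds.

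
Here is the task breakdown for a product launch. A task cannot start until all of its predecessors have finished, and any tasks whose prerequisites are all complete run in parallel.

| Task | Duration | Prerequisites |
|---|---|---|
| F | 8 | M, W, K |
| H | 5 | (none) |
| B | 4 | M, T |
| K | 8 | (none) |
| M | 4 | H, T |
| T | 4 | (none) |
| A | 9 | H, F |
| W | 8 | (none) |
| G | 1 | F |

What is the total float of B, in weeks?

H→M→F→A = 5+4+8+9 = 26 sets the makespan at 26 weeks.
The longest chain containing B totals 13 weeks.
Float = 26 − 13 = 13.

13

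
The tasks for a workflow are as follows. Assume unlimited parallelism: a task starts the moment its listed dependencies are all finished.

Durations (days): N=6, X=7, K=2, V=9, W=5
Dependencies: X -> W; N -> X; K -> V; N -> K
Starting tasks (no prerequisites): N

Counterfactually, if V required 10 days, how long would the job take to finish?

The binding path is N→X→W = 6+7+5 = 18; finish at 18 days.
V is off the critical path — its longest chain is 17 days, giving 1 of slack.
The critical path is still N→X→W; finish is now 18 days.

18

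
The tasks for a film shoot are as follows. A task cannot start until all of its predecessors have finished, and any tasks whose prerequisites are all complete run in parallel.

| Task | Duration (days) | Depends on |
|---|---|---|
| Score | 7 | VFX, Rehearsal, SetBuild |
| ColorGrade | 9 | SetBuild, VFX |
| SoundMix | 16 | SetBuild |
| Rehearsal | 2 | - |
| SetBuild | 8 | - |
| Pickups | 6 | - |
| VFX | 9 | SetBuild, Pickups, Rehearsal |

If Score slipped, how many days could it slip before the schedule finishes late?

SetBuild→VFX→ColorGrade = 8+9+9 = 26 sets the makespan at 26 days.
The longest chain containing Score totals 24 days.
Slack of Score = 19 − 17 = 2 days.

2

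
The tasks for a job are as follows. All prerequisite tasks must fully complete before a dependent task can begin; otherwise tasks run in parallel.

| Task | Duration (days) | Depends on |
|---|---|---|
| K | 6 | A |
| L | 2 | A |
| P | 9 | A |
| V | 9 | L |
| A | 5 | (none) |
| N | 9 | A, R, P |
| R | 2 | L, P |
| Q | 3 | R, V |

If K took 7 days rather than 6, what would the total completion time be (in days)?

25

The binding path is A→P→R→N = 5+9+2+9 = 25; finish at 25 days.
K is off the critical path — its longest chain is 11 days, giving 14 of slack.
The critical path is still A→P→R→N; finish is now 25 days.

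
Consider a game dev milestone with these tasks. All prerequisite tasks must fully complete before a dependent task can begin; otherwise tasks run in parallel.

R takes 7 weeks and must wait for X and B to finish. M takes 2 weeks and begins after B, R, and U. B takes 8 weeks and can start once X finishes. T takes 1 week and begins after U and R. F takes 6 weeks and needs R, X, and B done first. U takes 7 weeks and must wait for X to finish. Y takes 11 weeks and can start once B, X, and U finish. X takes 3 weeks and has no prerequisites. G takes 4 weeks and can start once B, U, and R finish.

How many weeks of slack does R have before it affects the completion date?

0

X→B→R→F = 3+8+7+6 = 24 sets the makespan at 24 weeks.
The longest chain containing R totals 24 weeks.
So R can slip 18 − 18 = 0 weeks.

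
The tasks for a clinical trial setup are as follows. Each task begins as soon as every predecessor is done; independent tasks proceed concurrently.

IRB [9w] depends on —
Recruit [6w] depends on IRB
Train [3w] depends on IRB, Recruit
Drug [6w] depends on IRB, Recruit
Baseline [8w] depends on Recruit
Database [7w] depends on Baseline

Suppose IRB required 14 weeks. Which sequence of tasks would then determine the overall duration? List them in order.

The binding path is IRB→Recruit→Baseline→Database = 9+6+8+7 = 30; finish at 30 weeks.
Since IRB is critical, the +5 change carries straight to that chain (now 35 weeks).
No other chain overtakes it, so the finish is 35 weeks.

IRB, Recruit, Baseline, Database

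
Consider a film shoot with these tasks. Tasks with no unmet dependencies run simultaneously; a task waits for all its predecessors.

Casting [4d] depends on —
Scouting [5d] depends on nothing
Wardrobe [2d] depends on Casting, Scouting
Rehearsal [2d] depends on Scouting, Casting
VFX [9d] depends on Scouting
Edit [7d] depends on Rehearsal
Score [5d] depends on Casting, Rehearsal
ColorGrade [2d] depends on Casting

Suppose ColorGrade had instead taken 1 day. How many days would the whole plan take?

Critical path before the change: Scouting→Rehearsal→Edit = 5+2+7 = 14 giving 14 days.
ColorGrade is off the critical path — its longest chain is 6 days, giving 8 of slack.
The critical path is still Scouting→Rehearsal→Edit; finish is now 14 days.

14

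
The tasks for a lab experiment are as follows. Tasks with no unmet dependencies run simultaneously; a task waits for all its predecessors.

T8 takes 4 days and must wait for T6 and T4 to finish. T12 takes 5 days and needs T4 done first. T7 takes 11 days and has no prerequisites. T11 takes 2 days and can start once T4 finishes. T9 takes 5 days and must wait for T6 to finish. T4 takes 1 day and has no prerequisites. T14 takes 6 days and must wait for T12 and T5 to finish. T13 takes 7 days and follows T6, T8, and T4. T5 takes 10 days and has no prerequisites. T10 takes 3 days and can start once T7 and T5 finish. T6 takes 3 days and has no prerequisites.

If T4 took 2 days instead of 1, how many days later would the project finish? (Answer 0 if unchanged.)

As given, the longest chain is T5→T14 = 10+6 = 16, so the finish is 16 days.
T4 has 4 days of float (longest path through it is 12).
That remains the longest chain; total 16 days.
Change in finish: 16 − 16 = +0 days.

0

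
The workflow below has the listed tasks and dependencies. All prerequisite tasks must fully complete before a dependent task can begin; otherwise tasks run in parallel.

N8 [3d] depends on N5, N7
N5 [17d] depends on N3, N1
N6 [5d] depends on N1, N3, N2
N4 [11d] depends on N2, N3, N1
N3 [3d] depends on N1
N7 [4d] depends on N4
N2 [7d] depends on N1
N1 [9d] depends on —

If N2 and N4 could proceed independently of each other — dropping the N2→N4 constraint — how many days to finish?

Original critical path: N1→N2→N4→N7→N8 = 9+7+11+4+3 = 34 ⇒ 34 days.
Without N2→N4, N4's earliest start moves from 16 to 12.
New critical path: N1→N3→N5→N8 = 9+3+17+3 = 32 ⇒ 32 days.

32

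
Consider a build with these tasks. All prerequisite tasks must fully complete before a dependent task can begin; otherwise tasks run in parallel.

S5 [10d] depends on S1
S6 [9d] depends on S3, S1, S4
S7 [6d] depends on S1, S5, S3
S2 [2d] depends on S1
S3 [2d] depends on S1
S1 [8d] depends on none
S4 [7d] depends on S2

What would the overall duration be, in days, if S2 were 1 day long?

Actual critical path: S1→S2→S4→S6 = 8+2+7+9 = 26 ⇒ 26 days.
S2 lies on that path, so at 1 day the path becomes 25 days.
That remains the longest chain; total 25 days.

25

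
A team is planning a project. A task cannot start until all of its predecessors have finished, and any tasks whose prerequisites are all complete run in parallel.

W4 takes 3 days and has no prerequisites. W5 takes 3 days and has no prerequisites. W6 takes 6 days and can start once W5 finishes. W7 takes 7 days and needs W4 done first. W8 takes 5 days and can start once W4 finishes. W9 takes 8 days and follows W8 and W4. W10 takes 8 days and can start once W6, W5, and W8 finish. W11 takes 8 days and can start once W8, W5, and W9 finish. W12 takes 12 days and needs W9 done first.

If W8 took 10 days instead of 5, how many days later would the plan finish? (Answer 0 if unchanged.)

Critical path before the change: W4→W8→W9→W12 = 3+5+8+12 = 28 giving 28 days.
W8 lies on that path, so at 10 days the path becomes 33 days.
The critical path is still W4→W8→W9→W12; finish is now 33 days.
Change in finish: 33 − 28 = +5 days.

5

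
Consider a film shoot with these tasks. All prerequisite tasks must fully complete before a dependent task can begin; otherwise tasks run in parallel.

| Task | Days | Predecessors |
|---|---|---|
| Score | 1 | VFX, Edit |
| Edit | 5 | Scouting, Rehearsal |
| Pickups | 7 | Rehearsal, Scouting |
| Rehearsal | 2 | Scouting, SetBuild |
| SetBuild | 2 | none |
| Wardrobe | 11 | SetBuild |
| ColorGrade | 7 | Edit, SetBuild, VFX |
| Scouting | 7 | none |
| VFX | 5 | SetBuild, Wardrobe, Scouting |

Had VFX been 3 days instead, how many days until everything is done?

Baseline: SetBuild→Wardrobe→VFX→ColorGrade = 2+11+5+7 = 25 → 25 days.
VFX lies on that path, so at 3 days the path becomes 23 days.
The critical path is still SetBuild→Wardrobe→VFX→ColorGrade; finish is now 23 days.

23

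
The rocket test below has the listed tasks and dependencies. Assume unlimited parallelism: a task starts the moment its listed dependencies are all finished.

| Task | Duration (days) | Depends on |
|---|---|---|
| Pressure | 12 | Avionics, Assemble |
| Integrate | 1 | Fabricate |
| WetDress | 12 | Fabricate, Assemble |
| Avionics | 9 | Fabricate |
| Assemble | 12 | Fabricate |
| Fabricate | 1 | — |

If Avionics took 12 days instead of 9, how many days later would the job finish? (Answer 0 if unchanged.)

Critical path before the change: Fabricate→Assemble→Pressure = 1+12+12 = 25 giving 25 days.
Avionics has 3 days of float (longest path through it is 22).
New critical path: Fabricate→Avionics→Pressure = 1+12+12 = 25 ⇒ 25 days.
Change in finish: 25 − 25 = +0 days.

0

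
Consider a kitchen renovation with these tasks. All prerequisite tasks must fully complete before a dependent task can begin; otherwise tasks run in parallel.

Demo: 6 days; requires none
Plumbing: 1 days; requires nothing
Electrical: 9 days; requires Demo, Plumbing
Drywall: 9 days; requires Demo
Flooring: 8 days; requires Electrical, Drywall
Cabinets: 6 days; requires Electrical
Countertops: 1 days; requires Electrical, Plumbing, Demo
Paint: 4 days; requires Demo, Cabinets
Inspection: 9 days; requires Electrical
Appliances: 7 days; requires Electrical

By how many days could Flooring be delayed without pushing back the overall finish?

The longest chain is Demo→Electrical→Cabinets→Paint = 6+9+6+4 = 25; overall finish 25 days.
Flooring finishes as early as 23 and must finish by 25.
Slack of Flooring = 17 − 15 = 2 days.

2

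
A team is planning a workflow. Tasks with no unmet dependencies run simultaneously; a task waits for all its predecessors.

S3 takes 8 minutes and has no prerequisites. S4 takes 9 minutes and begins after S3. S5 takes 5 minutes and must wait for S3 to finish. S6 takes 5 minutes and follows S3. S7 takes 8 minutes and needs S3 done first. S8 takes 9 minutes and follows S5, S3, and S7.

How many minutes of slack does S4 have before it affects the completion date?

8

The longest chain is S3→S7→S8 = 8+8+9 = 25; overall finish 25 minutes.
The longest chain containing S4 totals 17 minutes.
So S4 can slip 25 − 17 = 8 minutes.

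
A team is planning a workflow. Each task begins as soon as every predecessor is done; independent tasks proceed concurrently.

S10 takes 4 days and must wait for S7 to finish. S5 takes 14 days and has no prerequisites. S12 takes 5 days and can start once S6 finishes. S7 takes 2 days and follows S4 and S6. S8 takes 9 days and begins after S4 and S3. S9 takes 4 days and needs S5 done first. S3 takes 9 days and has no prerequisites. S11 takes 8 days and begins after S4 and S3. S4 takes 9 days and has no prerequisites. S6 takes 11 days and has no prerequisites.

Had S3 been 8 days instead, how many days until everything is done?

Critical path before the change: S3→S8 = 9+9 = 18 giving 18 days.
S3 is on the critical path; changing it to 8 makes that path 17 days.
New critical path: S4→S8 = 9+9 = 18 ⇒ 18 days.

18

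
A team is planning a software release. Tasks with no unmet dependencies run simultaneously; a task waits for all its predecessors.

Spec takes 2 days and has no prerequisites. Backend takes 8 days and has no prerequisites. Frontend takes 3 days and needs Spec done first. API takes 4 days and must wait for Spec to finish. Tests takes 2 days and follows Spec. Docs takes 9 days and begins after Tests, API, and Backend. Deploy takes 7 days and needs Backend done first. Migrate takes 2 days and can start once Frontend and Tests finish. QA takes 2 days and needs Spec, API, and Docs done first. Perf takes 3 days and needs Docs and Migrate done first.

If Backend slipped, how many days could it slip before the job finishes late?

0

Backend→Docs→Perf = 8+9+3 = 20 sets the makespan at 20 days.
The longest chain containing Backend totals 20 days.
So Backend can slip 8 − 8 = 0 days.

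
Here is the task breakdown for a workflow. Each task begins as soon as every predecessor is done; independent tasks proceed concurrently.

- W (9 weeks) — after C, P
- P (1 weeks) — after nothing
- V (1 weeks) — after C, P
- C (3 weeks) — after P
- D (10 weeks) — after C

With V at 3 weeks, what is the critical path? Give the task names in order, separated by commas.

Actual critical path: P→C→D = 1+3+10 = 14 ⇒ 14 weeks.
V is off the critical path — its longest chain is 5 weeks, giving 9 of slack.
No other chain overtakes it, so the finish is 14 weeks.

P, C, D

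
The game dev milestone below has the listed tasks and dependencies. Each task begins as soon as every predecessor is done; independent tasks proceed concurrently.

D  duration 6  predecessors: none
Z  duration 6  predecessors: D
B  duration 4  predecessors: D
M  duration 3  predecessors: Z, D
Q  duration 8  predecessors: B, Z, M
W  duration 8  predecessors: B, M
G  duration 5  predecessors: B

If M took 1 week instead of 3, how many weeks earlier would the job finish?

Critical path before the change: D→Z→M→Q = 6+6+3+8 = 23 giving 23 weeks.
Since M is critical, the -2 change carries straight to that chain (now 21 weeks).
The critical path is still D→Z→M→Q; finish is now 21 weeks.
Change in finish: 21 − 23 = -2 weeks.

2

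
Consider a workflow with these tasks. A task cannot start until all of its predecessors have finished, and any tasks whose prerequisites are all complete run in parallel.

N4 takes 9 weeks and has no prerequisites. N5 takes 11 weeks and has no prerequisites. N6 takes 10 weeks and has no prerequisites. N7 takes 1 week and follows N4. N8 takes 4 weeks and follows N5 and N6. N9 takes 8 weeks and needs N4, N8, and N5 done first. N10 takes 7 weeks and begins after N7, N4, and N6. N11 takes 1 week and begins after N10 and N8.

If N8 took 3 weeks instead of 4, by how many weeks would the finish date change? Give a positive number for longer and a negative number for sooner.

-1

As given, the longest chain is N5→N8→N9 = 11+4+8 = 23, so the finish is 23 weeks.
Since N8 is critical, the -1 change carries straight to that chain (now 22 weeks).
The critical path is still N5→N8→N9; finish is now 22 weeks.
Change in finish: 22 − 23 = -1 weeks.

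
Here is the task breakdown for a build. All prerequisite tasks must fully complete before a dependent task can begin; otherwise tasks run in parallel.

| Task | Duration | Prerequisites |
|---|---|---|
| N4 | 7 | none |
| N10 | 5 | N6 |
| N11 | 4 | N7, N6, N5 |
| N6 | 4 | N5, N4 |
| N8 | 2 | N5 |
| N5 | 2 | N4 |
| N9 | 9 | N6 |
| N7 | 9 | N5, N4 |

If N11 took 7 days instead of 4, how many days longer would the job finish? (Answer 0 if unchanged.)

Critical path before the change: N4→N5→N7→N11 = 7+2+9+4 = 22 giving 22 days.
N11 is on the critical path; changing it to 7 makes that path 25 days.
No other chain overtakes it, so the finish is 25 days.
Change in finish: 25 − 22 = +3 days.

3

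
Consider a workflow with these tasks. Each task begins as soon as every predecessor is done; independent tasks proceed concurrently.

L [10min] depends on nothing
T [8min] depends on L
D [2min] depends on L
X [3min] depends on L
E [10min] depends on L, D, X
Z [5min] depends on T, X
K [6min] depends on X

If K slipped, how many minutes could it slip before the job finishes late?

The longest chain is L→T→Z = 10+8+5 = 23; overall finish 23 minutes.
Longest path through K: 19 minutes (earliest finish 19, latest finish 23).
Slack of K = 17 − 13 = 4 minutes.

4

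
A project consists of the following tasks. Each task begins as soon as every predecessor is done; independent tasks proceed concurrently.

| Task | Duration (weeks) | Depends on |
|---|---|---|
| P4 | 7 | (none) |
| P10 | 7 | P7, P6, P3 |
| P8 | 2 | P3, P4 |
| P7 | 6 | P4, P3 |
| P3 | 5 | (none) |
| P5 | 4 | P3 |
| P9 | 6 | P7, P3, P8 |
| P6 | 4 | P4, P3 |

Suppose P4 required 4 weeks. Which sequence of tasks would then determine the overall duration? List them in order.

The binding path is P4→P7→P10 = 7+6+7 = 20; finish at 20 weeks.
P4 lies on that path, so at 4 weeks the path becomes 17 weeks.
Now P3→P7→P10 = 5+6+7 = 18 is longest, so the finish becomes 18 weeks.

P3, P7, P10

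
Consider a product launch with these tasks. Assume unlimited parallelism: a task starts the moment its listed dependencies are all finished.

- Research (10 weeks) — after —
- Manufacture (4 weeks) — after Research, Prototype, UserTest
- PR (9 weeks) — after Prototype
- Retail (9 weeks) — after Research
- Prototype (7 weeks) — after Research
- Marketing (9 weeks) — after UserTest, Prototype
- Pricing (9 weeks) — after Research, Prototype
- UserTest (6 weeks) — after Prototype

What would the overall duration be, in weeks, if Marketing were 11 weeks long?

Actual critical path: Research→Prototype→UserTest→Marketing = 10+7+6+9 = 32 ⇒ 32 weeks.
Since Marketing is critical, the +2 change carries straight to that chain (now 34 weeks).
That remains the longest chain; total 34 weeks.

34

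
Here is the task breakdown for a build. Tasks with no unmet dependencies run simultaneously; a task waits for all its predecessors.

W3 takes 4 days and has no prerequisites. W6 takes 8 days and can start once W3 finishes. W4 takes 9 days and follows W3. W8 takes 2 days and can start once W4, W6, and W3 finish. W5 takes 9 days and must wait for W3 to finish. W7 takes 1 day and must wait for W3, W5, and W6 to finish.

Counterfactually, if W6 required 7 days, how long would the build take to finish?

15

Actual critical path: W3→W4→W8 = 4+9+2 = 15 ⇒ 15 days.
W6 has 1 day of float (longest path through it is 14).
No other chain overtakes it, so the finish is 15 days.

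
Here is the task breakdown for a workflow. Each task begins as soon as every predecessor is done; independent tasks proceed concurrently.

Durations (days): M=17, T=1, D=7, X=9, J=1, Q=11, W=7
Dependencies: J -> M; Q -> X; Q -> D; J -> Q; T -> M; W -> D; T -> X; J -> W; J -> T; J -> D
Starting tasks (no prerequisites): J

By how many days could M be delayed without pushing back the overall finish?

2

The longest chain is J→Q→X = 1+11+9 = 21; overall finish 21 days.
Longest path through M: 19 days (earliest finish 19, latest finish 21).
Float = 21 − 19 = 2.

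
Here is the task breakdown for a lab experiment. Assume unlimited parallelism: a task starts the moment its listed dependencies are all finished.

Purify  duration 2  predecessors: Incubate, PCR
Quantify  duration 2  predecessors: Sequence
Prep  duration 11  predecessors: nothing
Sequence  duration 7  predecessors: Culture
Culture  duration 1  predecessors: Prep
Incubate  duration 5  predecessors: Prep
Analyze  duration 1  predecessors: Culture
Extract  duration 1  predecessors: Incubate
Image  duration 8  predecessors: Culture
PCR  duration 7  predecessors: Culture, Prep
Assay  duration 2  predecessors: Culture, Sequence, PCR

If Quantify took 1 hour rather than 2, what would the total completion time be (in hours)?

As given, the longest chain is Prep→Culture→Sequence→Quantify = 11+1+7+2 = 21, so the finish is 21 hours.
Quantify lies on that path, so at 1 hour the path becomes 20 hours.
Now Prep→Culture→PCR→Purify = 11+1+7+2 = 21 is longest, so the finish becomes 21 hours.

21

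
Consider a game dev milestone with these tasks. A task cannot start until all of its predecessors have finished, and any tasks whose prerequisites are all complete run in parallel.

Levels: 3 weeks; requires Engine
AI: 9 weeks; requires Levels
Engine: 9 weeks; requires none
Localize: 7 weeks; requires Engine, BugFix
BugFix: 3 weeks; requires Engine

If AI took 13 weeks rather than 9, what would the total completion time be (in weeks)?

Critical path before the change: Engine→Levels→AI = 9+3+9 = 21 giving 21 weeks.
Since AI is critical, the +4 change carries straight to that chain (now 25 weeks).
The critical path is still Engine→Levels→AI; finish is now 25 weeks.

25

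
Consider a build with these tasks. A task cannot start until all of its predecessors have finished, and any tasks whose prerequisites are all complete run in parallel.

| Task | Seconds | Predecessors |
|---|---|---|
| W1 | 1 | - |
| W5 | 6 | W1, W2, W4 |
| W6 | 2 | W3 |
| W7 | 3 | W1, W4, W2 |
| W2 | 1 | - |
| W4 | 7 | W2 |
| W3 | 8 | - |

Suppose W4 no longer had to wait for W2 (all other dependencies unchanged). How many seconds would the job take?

With the dependency in place, W2→W4→W5 = 1+7+6 = 14 sets the finish at 14 seconds.
Without W2→W4, W4's earliest start moves from 1 to 0.
The longest chain is now W4→W5 = 7+6 = 13, so the job takes 13 seconds.

13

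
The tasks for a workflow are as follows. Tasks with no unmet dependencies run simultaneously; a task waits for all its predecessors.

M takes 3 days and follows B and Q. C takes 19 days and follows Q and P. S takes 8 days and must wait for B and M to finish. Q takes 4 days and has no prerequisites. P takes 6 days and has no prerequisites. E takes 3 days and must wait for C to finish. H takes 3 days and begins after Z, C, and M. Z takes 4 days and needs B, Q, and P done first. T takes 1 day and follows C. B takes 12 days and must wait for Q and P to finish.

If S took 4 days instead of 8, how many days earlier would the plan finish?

Critical path before the change: P→B→M→S = 6+12+3+8 = 29 giving 29 days.
S lies on that path, so at 4 days the path becomes 25 days.
Now P→C→E = 6+19+3 = 28 is longest, so the finish becomes 28 days.
Change in finish: 28 − 29 = -1 days.

1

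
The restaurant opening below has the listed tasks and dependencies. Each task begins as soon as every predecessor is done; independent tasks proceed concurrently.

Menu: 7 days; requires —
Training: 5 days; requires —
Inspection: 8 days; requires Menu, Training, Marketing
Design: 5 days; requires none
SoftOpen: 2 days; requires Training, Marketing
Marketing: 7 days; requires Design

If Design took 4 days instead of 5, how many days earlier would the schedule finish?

1

Baseline: Design→Marketing→Inspection = 5+7+8 = 20 → 20 days.
Design lies on that path, so at 4 days the path becomes 19 days.
No other chain overtakes it, so the finish is 19 days.
Change in finish: 19 − 20 = -1 days.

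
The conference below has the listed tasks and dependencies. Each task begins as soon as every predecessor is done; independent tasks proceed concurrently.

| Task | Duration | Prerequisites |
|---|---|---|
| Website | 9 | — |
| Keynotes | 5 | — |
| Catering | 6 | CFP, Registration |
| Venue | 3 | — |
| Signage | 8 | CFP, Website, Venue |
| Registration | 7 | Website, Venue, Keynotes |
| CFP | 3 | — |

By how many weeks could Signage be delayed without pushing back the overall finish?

Critical path: Website→Registration→Catering = 9+7+6 = 22, so the finish is 22 weeks.
Longest path through Signage: 17 weeks (earliest finish 17, latest finish 22).
So Signage can slip 22 − 17 = 5 weeks.

5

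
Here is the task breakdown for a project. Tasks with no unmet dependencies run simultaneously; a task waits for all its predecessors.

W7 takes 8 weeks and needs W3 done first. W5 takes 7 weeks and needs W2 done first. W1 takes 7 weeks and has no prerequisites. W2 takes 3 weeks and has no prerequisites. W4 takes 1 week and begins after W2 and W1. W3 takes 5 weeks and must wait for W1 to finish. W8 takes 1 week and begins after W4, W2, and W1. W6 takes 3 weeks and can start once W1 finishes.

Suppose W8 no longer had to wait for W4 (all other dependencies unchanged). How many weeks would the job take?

With the dependency in place, W1→W3→W7 = 7+5+8 = 20 sets the finish at 20 weeks.
Without W4→W8, W8's earliest start moves from 8 to 7.
The longest chain is now W1→W3→W7 = 7+5+8 = 20, so the job takes 20 weeks.

20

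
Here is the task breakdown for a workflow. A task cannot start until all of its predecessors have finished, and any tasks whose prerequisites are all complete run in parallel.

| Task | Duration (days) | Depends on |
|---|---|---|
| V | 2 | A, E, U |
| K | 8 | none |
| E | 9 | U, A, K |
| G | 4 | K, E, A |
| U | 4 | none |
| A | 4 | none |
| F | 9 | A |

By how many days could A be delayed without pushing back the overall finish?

K→E→G = 8+9+4 = 21 sets the makespan at 21 days.
A finishes as early as 4 and must finish by 8.
Float = 21 − 17 = 4.

4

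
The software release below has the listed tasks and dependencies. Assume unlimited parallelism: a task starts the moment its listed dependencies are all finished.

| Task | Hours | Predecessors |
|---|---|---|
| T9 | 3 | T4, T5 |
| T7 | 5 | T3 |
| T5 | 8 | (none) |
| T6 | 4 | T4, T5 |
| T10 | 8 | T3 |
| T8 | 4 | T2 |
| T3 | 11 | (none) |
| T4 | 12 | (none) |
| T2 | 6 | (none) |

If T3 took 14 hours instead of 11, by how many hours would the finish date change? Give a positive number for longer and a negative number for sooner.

Baseline: T3→T10 = 11+8 = 19 → 19 hours.
T3 lies on that path, so at 14 hours the path becomes 22 hours.
The critical path is still T3→T10; finish is now 22 hours.
Change in finish: 22 − 19 = +3 hours.

3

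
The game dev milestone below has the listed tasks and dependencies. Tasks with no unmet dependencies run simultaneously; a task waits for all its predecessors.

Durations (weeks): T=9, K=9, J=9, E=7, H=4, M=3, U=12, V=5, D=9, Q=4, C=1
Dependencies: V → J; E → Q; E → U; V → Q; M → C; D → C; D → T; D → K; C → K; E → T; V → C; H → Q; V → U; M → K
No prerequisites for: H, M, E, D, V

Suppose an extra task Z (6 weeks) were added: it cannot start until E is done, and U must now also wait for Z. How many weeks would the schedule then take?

25

Originally the schedule takes 19 weeks.
With Z inserted, U now waits for max(E, V, Z).
New critical path: E→Z→U = 7+6+12 = 25 ⇒ 25 weeks.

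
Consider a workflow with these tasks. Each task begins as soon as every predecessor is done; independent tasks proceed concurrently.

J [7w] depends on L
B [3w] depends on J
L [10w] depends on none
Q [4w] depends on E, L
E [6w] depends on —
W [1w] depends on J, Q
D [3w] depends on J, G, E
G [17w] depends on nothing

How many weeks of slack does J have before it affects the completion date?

The longest chain is G→D = 17+3 = 20; overall finish 20 weeks.
The longest chain containing J totals 20 weeks.
Float = 20 − 20 = 0.

0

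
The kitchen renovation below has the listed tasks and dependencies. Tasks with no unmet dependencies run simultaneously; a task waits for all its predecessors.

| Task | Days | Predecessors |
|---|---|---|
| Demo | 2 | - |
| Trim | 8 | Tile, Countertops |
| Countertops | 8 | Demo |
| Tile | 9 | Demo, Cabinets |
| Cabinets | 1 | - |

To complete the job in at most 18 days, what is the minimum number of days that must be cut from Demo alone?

1

Current finish: 19 days; target: 18.
Demo is on every critical path, so each day cut from Demo cuts the finish by one (this holds down to a finish of 18).
Need 19 − 18 = 1 day off Demo → Demo becomes 1 day, finish becomes 18.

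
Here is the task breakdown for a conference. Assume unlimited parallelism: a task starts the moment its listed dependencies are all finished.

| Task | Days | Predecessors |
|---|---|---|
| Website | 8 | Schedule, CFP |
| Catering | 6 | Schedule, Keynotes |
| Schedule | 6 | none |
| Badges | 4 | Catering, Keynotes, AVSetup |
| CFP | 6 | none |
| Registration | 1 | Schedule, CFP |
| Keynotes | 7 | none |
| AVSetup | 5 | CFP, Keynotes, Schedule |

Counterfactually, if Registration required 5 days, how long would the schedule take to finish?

17

Actual critical path: Keynotes→Catering→Badges = 7+6+4 = 17 ⇒ 17 days.
Registration is off the critical path — its longest chain is 7 days, giving 10 of slack.
That remains the longest chain; total 17 days.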